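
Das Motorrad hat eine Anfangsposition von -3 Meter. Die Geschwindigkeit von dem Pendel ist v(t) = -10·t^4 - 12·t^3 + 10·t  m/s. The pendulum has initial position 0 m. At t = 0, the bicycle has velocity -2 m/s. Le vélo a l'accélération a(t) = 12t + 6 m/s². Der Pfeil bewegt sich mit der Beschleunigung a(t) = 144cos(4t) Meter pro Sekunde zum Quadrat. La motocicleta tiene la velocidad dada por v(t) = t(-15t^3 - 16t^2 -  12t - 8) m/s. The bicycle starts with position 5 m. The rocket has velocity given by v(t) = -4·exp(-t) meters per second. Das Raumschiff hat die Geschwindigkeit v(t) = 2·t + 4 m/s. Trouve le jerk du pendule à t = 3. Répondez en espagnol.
Partiendo de la velocidad v(t) = -10·t^4 - 12·t^3 + 10·t, tomamos 2 derivadas. La derivada de la velocidad da la aceleración: a(t) = -40·t^3 - 36·t^2 + 10. La derivada de la aceleración da la sacudida: j(t) = -120·t^2 - 72·t. De la ecuación de la sacudida j(t) = -120·t^2 - 72·t, sustituimos t = 3 para obtener j = -1296.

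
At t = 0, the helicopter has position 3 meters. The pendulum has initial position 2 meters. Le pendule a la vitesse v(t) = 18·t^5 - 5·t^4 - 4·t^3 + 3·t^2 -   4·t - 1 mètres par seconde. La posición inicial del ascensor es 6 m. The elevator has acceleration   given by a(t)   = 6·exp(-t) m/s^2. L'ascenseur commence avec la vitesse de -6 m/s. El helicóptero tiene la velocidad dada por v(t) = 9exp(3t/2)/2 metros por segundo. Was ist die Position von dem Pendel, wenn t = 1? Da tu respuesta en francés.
Pour résoudre ceci, nous devons prendre 1 intégrale de notre équation de la vitesse v(t) = 18·t^5 - 5·t^4 - 4·t^3 + 3·t^2 - 4·t - 1. L'intégrale de la vitesse est la position. En utilisant x(0) = 2, nous obtenons x(t) = 3·t^6 - t^5 - t^4 + t^3 - 2·t^2 - t + 2. De l'équation de la position x(t) = 3·t^6 - t^5 - t^4 + t^3 - 2·t^2 - t + 2, nous substituons t = 1 pour obtenir x = 1.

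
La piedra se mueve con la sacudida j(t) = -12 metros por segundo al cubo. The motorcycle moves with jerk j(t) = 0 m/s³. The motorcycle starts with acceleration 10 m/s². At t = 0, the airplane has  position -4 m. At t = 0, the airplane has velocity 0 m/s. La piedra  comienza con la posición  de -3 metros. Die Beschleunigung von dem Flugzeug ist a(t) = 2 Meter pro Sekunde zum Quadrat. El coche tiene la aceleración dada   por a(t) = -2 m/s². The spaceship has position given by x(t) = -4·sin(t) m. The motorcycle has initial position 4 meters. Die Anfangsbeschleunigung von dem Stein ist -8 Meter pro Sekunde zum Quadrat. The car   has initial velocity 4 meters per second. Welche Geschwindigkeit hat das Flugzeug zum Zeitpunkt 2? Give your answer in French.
Pour résoudre ceci, nous devons prendre 1 primitive de notre équation de l'accélération a(t) = 2. L'intégrale de l'accélération est la vitesse. En utilisant v(0) = 0, nous obtenons v(t) = 2·t. De l'équation de la vitesse v(t) = 2·t, nous substituons t = 2 pour obtenir v = 4.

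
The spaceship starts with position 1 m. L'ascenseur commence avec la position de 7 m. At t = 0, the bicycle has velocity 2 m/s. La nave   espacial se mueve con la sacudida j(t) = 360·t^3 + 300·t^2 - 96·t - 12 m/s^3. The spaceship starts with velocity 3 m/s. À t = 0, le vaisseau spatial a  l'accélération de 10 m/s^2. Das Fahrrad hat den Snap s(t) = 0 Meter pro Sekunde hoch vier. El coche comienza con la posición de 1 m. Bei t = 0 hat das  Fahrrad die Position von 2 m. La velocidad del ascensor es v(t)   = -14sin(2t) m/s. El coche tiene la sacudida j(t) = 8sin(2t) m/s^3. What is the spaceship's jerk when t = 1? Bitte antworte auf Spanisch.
De la ecuación de la sacudida j(t) = 360·t^3 + 300·t^2 - 96·t - 12, sustituimos t = 1 para obtener j = 552.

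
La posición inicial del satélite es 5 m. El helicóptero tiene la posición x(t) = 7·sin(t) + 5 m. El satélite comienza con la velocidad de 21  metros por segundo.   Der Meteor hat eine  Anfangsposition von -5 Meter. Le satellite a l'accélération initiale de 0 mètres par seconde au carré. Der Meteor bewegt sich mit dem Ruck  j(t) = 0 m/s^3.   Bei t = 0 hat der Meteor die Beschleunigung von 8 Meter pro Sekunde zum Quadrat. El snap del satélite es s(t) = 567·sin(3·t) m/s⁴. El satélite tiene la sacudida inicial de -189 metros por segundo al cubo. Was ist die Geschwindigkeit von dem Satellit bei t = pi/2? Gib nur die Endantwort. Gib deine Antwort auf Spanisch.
La respuesta es 0.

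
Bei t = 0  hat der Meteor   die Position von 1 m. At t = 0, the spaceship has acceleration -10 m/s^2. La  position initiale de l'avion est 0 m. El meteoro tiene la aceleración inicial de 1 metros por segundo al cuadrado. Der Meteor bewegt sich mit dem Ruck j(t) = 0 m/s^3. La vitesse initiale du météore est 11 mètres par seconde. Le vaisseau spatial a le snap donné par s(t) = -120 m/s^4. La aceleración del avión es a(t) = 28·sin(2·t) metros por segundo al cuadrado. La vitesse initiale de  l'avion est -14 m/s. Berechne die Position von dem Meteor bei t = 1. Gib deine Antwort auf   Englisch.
Starting from jerk j(t) = 0, we take 3 integrals. The antiderivative of jerk, with a(0) = 1, gives acceleration: a(t) = 1. The integral of acceleration is velocity. Using v(0) = 11, we get v(t) = t + 11. Finding the integral of v(t) and using x(0) = 1: x(t) = t^2/2 + 11·t + 1. Using x(t) = t^2/2 + 11·t + 1 and substituting t = 1, we find x = 25/2.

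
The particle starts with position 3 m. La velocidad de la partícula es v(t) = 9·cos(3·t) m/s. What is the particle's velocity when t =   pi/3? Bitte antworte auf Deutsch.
Aus der Gleichung für die Geschwindigkeit v(t) = 9·cos(3·t), setzen wir t = pi/3 ein und erhalten v = -9.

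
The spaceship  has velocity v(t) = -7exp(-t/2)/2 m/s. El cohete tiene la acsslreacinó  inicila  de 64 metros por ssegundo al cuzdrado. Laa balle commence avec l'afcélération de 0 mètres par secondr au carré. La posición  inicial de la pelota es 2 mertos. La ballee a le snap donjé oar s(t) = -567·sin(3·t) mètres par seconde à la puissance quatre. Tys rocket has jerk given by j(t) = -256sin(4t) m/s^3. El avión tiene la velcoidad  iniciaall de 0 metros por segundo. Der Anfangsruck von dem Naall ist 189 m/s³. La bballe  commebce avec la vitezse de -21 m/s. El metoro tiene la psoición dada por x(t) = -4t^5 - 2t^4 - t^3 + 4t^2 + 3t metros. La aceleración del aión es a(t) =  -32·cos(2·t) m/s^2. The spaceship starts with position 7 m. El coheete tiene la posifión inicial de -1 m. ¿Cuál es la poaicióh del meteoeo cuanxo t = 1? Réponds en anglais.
We have position x(t) = -4·t^5 - 2·t^4 - t^3 + 4·t^2 + 3·t. Substituting t = 1: x(1) = 0.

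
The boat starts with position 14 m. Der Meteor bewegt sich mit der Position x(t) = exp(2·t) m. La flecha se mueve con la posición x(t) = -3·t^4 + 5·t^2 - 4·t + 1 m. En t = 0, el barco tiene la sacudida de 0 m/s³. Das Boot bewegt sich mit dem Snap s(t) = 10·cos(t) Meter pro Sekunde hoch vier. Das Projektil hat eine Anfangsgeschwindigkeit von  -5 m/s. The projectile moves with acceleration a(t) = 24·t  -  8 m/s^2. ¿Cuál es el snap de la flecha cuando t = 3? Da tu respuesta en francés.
En partant de la position x(t) = -3·t^4 + 5·t^2 - 4·t + 1, nous prenons 4 dérivées. En prenant d/dt de x(t), nous trouvons v(t) = -12·t^3 + 10·t - 4. En dérivant la vitesse, nous obtenons l'accélération: a(t) = 10 - 36·t^2. La dérivée de l'accélération donne le jerk: j(t) = -72·t. En prenant d/dt de j(t), nous trouvons s(t) = -72. En utilisant s(t) = -72 et en substituant t = 3, nous trouvons s = -72.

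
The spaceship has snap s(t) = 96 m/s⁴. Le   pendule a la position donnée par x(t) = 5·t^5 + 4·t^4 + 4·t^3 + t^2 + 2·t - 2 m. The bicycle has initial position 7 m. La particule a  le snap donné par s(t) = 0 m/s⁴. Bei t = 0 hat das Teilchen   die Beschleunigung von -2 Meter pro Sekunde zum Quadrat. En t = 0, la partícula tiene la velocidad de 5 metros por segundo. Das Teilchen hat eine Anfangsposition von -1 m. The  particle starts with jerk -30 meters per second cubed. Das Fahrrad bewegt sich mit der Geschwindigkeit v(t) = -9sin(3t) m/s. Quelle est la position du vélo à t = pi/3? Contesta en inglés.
We need to integrate our velocity equation v(t) = -9·sin(3·t) 1 time. The integral of velocity, with x(0) = 7, gives position: x(t) = 3·cos(3·t) + 4. Using x(t) = 3·cos(3·t) + 4 and substituting t = pi/3, we find x = 1.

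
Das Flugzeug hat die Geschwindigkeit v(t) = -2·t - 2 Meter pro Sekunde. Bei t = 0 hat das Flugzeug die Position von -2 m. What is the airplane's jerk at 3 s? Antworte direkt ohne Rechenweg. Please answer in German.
Bei t = 3, j = 0.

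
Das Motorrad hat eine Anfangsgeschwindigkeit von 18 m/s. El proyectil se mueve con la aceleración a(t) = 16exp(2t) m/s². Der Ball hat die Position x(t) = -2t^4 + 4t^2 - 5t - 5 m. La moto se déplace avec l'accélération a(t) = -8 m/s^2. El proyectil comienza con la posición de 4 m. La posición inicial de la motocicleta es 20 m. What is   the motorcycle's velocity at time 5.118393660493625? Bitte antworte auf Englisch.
We must find the integral of our acceleration equation a(t) = -8 1 time. The integral of acceleration, with v(0) = 18, gives velocity: v(t) = 18 - 8·t. We have velocity v(t) = 18 - 8·t. Substituting t = 5.118393660493625: v(5.118393660493625) = -22.9471492839490.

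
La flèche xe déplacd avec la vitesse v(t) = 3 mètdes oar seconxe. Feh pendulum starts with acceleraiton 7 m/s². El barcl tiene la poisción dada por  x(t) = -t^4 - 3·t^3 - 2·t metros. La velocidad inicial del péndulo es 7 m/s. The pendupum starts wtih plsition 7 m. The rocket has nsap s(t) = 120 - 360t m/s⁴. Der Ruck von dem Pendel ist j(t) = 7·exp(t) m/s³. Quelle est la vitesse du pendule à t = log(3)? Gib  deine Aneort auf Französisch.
Pour résoudre ceci, nous devons prendre 2 intégrales de notre équation du jerk j(t) = 7·exp(t). L'intégrale du jerk est l'accélération. En utilisant a(0) = 7, nous obtenons a(t) = 7·exp(t). En prenant ∫a(t)dt et en appliquant v(0) = 7, nous trouvons v(t) = 7·exp(t). De l'équation de la vitesse v(t) = 7·exp(t), nous substituons t = log(3) pour obtenir v = 21.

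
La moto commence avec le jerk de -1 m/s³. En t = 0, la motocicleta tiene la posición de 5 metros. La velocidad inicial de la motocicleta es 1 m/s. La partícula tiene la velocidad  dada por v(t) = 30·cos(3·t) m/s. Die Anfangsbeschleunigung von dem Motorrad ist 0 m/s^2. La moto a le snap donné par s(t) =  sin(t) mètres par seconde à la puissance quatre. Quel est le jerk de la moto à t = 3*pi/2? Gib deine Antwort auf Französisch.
Nous devons intégrer notre équation du snap s(t) = sin(t) 1 fois. En prenant ∫s(t)dt et en appliquant j(0) = -1, nous trouvons j(t) = -cos(t). De l'équation du jerk j(t) = -cos(t), nous substituons t = 3*pi/2 pour obtenir j = 0.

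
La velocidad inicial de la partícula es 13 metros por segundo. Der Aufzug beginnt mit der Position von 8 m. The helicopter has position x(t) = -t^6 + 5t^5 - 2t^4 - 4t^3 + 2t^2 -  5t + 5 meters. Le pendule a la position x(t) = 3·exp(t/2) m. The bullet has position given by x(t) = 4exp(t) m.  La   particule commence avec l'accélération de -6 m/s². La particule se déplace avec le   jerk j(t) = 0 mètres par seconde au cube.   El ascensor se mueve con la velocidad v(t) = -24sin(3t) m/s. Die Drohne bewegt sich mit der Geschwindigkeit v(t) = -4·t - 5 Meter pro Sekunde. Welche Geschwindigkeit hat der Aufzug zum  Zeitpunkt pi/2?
Mit v(t) = -24·sin(3·t) und Einsetzen von t = pi/2, finden wir v = 24.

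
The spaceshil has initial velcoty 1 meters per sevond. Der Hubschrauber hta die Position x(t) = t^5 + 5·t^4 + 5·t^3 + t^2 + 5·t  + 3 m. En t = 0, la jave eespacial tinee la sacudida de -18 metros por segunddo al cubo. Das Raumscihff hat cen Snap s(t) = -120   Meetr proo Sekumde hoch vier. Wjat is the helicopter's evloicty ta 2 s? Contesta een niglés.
Starting from position x(t) = t^5 + 5·t^4 + 5·t^3 + t^2 + 5·t + 3, we take 1 derivative. The derivative of position gives velocity: v(t) = 5·t^4 + 20·t^3 + 15·t^2 + 2·t + 5. From the given velocity equation v(t) = 5·t^4 + 20·t^3 + 15·t^2 + 2·t + 5, we substitute t = 2 to get v = 309.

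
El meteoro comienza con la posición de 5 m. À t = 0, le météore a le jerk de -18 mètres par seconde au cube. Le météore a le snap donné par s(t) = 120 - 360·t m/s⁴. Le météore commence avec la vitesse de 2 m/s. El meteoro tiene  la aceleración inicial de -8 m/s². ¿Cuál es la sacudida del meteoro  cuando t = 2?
Necesitamos integrar nuestra ecuación del snap s(t) = 120 - 360·t 1 vez. Integrando el snap y usando la condición inicial j(0) = -18, obtenemos j(t) = -180·t^2 + 120·t - 18. Tenemos la sacudida j(t) = -180·t^2 + 120·t - 18. Sustituyendo t = 2: j(2) = -498.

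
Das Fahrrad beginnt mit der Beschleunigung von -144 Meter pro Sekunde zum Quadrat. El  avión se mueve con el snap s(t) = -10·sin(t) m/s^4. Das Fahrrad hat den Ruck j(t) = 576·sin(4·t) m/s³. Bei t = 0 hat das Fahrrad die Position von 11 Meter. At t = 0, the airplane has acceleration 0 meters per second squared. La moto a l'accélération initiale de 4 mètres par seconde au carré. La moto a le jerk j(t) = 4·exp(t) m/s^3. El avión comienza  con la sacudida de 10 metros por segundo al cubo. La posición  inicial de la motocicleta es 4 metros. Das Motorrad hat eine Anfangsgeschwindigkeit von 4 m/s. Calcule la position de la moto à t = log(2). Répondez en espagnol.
Necesitamos integrar nuestra ecuación de la sacudida j(t) = 4·exp(t) 3 veces. La antiderivada de la sacudida es la aceleración. Usando a(0) = 4, obtenemos a(t) = 4·exp(t). La antiderivada de la aceleración es la velocidad. Usando v(0) = 4, obtenemos v(t) = 4·exp(t). Integrando la velocidad y usando la condición inicial x(0) = 4, obtenemos x(t) = 4·exp(t). De la ecuación de la posición x(t) = 4·exp(t), sustituimos t = log(2) para obtener x = 8.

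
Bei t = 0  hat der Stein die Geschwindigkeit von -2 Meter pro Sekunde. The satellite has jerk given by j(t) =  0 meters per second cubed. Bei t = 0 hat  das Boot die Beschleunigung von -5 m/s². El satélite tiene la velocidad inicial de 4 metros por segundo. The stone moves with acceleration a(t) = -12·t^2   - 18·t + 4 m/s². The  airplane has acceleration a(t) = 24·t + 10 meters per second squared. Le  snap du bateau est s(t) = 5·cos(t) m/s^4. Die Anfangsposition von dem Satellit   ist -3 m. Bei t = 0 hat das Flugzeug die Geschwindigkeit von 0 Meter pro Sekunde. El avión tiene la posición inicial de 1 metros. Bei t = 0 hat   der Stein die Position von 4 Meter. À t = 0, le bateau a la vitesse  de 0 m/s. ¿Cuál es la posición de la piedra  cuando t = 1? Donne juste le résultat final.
La posición en t = 1 es x = 0.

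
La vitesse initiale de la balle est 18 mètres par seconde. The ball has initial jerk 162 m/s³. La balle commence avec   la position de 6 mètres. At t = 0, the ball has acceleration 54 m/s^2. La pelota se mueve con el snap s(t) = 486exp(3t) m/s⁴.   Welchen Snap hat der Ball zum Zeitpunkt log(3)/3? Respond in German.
Aus der Gleichung für den Snap s(t) = 486·exp(3·t), setzen wir t = log(3)/3 ein und erhalten s = 1458.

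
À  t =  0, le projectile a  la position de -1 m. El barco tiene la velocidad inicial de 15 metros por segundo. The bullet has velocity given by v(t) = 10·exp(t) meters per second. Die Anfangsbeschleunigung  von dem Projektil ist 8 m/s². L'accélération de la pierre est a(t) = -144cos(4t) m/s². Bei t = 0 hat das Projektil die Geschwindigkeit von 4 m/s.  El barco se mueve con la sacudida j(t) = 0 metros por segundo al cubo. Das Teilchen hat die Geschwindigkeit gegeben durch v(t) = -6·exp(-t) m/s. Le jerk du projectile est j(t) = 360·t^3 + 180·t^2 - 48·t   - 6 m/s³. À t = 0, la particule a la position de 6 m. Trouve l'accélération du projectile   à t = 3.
En partant du jerk j(t) = 360·t^3 + 180·t^2 - 48·t - 6, nous prenons 1 intégrale. La primitive du jerk, avec a(0) = 8, donne l'accélération: a(t) = 90·t^4 + 60·t^3 - 24·t^2 - 6·t + 8. Nous avons l'accélération a(t) = 90·t^4 + 60·t^3 - 24·t^2 - 6·t + 8. En substituant t = 3: a(3) = 8684.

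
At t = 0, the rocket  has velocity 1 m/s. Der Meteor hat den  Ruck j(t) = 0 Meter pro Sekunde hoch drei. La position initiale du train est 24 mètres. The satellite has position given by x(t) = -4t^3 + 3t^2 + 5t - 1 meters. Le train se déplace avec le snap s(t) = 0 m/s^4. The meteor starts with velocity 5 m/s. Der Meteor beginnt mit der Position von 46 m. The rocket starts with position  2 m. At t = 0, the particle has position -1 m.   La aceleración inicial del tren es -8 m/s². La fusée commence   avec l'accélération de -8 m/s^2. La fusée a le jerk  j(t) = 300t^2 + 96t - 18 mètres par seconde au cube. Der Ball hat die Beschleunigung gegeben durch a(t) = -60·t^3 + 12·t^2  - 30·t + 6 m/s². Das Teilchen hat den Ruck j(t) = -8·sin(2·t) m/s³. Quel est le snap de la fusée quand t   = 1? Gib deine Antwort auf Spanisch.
Partiendo de la sacudida j(t) = 300·t^2 + 96·t - 18, tomamos 1 derivada. La derivada de la sacudida da el snap: s(t) = 600·t + 96. Tenemos el snap s(t) = 600·t + 96. Sustituyendo t = 1: s(1) = 696.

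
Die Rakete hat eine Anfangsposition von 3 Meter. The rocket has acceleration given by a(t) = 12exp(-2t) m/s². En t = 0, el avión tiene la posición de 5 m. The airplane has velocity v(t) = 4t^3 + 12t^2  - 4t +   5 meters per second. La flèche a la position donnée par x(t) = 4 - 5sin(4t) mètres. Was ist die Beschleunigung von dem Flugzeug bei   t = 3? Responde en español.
Partiendo de la velocidad v(t) = 4·t^3 + 12·t^2 - 4·t + 5, tomamos 1 derivada. Tomando d/dt de v(t), encontramos a(t) = 12·t^2 + 24·t - 4. Usando a(t) = 12·t^2 + 24·t - 4 y sustituyendo t = 3, encontramos a = 176.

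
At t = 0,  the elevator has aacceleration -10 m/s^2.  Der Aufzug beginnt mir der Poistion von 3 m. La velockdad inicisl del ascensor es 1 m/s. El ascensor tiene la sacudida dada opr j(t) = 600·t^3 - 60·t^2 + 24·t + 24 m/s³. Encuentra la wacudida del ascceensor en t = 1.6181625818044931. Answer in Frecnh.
Nous avons le jerk j(t) = 600·t^3 - 60·t^2 + 24·t + 24. En substituant t = 1.6181625818044931: j(1.6181625818044931) = 2447.97571793407.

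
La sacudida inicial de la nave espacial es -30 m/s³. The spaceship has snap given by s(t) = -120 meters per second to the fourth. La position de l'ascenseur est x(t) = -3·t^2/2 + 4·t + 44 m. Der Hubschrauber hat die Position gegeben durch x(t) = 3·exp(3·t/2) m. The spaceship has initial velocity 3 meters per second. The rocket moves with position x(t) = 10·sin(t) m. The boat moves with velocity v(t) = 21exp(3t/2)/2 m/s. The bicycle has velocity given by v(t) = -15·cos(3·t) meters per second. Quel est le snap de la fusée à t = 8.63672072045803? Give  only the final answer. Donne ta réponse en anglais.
s(8.63672072045803) = 7.08984530423323.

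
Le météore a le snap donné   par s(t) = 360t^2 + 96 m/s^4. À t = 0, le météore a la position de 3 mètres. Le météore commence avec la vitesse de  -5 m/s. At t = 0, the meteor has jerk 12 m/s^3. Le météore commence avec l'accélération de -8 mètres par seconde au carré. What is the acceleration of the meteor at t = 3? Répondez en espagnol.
Para resolver esto, necesitamos tomar 2 integrales de nuestra ecuación del snap s(t) = 360·t^2 + 96. La integral del snap, con j(0) = 12, da la sacudida: j(t) = 120·t^3 + 96·t + 12. Integrando la sacudida y usando la condición inicial a(0) = -8, obtenemos a(t) = 30·t^4 + 48·t^2 + 12·t - 8. De la ecuación de la aceleración a(t) = 30·t^4 + 48·t^2 + 12·t - 8, sustituimos t = 3 para obtener a = 2890.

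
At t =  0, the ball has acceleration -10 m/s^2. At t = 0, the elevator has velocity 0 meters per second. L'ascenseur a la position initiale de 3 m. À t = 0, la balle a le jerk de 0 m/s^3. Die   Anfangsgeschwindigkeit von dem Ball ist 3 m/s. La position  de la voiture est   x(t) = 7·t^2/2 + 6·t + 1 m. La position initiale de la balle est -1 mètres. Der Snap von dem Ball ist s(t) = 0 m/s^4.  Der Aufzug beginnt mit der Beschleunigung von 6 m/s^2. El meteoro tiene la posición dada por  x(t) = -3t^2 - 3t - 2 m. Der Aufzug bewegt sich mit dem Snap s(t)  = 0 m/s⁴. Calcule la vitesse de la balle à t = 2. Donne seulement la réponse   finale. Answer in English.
At t = 2, v = -17.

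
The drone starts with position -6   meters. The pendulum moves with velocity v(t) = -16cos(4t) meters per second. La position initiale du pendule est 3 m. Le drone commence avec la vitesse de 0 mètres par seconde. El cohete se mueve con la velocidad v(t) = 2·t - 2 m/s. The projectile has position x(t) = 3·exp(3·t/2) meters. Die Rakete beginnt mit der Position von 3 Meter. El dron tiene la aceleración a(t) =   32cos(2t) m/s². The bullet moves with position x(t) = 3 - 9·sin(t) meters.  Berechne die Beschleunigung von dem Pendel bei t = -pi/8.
Um dies zu lösen, müssen wir 1 Ableitung unserer Gleichung für die Geschwindigkeit v(t) = -16·cos(4·t) nehmen. Die Ableitung von der Geschwindigkeit ergibt die Beschleunigung: a(t) = 64·sin(4·t). Mit a(t) = 64·sin(4·t) und Einsetzen von t = -pi/8, finden wir a = -64.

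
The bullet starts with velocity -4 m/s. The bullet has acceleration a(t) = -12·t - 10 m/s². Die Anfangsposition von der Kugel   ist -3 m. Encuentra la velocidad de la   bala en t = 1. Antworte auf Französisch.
En partant de l'accélération a(t) = -12·t - 10, nous prenons 1 intégrale. La primitive de l'accélération est la vitesse. En utilisant v(0) = -4, nous obtenons v(t) = -6·t^2 - 10·t - 4. Nous avons la vitesse v(t) = -6·t^2 - 10·t - 4. En substituant t = 1: v(1) = -20.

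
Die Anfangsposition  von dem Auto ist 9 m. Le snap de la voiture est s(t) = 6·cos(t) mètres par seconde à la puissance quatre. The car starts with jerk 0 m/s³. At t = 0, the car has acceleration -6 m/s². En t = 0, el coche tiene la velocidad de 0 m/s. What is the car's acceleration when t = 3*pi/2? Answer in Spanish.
Para resolver esto, necesitamos tomar 2 antiderivadas de nuestra ecuación del snap s(t) = 6·cos(t). Integrando el snap y usando la condición inicial j(0) = 0, obtenemos j(t) = 6·sin(t). La antiderivada de la sacudida, con a(0) = -6, da la aceleración: a(t) = -6·cos(t). Usando a(t) = -6·cos(t) y sustituyendo t = 3*pi/2, encontramos a = 0.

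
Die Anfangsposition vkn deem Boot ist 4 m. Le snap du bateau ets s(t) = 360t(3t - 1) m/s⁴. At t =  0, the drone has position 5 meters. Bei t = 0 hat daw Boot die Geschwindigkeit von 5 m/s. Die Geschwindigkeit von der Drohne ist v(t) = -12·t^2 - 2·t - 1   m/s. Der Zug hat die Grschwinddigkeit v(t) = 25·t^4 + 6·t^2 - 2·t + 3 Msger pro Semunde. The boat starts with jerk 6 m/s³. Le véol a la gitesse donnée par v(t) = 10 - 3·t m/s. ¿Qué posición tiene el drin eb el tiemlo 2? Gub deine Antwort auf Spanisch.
Partiendo de la velocidad v(t) = -12·t^2 - 2·t - 1, tomamos 1 integral. La antiderivada de la velocidad es la posición. Usando x(0) = 5, obtenemos x(t) = -4·t^3 - t^2 - t + 5. Usando x(t) = -4·t^3 - t^2 - t + 5 y sustituyendo t = 2, encontramos x = -33.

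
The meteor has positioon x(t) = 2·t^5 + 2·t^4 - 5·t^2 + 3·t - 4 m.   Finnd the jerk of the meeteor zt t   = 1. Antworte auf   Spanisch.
Debemos derivar nuestra ecuación de la posición x(t) = 2·t^5 + 2·t^4 - 5·t^2 + 3·t - 4 3 veces. La derivada de la posición da la velocidad: v(t) = 10·t^4 + 8·t^3 - 10·t + 3. La derivada de la velocidad da la aceleración: a(t) = 40·t^3 + 24·t^2 - 10. La derivada de la aceleración da la sacudida: j(t) = 120·t^2 + 48·t. Tenemos la sacudida j(t) = 120·t^2 + 48·t. Sustituyendo t = 1: j(1) = 168.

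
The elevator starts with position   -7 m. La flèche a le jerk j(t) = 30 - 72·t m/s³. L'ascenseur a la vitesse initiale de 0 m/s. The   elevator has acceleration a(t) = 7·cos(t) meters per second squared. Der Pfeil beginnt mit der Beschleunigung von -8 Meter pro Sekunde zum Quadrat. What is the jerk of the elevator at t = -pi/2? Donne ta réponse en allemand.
Um dies zu lösen, müssen wir 1 Ableitung unserer Gleichung für die Beschleunigung a(t) = 7·cos(t) nehmen. Die Ableitung von der Beschleunigung ergibt den Ruck: j(t) = -7·sin(t). Aus der Gleichung für den Ruck j(t) = -7·sin(t), setzen wir t = -pi/2 ein und erhalten j = 7.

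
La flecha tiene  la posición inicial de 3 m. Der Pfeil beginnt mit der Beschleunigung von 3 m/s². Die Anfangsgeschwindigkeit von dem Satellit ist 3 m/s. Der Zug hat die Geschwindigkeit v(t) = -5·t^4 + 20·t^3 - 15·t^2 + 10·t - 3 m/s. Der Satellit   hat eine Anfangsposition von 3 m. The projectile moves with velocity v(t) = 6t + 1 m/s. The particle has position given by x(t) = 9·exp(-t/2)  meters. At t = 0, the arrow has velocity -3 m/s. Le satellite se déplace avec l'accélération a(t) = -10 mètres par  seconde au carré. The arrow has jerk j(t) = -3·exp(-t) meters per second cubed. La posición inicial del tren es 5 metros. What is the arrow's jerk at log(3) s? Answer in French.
De l'équation du jerk j(t) = -3·exp(-t), nous substituons t = log(3) pour obtenir j = -1.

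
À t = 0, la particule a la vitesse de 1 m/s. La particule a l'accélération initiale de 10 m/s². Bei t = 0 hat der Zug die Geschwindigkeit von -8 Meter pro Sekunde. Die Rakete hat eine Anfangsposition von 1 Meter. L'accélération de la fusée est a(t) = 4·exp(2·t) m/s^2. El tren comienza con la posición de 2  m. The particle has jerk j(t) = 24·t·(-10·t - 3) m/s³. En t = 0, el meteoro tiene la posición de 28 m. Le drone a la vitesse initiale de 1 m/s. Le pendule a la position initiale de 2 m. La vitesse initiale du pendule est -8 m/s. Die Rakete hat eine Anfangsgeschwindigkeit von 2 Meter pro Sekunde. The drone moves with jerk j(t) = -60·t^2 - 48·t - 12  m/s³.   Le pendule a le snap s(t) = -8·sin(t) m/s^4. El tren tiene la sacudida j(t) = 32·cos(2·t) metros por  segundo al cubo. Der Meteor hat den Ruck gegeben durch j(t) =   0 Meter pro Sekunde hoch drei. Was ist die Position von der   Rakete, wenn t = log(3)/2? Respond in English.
We need to integrate our acceleration equation a(t) = 4·exp(2·t) 2 times. Finding the integral of a(t) and using v(0) = 2: v(t) = 2·exp(2·t). Taking ∫v(t)dt and applying x(0) = 1, we find x(t) = exp(2·t). Using x(t) = exp(2·t) and substituting t = log(3)/2, we find x = 3.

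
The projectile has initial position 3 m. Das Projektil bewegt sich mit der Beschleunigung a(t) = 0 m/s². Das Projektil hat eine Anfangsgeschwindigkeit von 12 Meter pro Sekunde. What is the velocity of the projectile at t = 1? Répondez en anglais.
To solve this, we need to take 1 antiderivative of our acceleration equation a(t) = 0. The antiderivative of acceleration, with v(0) = 12, gives velocity: v(t) = 12. We have velocity v(t) = 12. Substituting t = 1: v(1) = 12.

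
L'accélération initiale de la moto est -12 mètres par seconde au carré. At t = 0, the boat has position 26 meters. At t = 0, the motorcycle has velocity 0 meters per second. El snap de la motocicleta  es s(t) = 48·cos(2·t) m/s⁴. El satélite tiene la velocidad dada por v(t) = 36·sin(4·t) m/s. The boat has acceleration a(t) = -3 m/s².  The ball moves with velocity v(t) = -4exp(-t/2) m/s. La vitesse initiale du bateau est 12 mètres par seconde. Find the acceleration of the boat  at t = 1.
Using a(t) = -3 and substituting t = 1, we find a = -3.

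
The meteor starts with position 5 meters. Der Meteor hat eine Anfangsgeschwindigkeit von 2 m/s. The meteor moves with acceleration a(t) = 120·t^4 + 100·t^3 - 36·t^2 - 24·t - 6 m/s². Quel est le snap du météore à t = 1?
Pour résoudre ceci, nous devons prendre 2 dérivées de notre équation de l'accélération a(t) = 120·t^4 + 100·t^3 - 36·t^2 - 24·t - 6. En prenant d/dt de a(t), nous trouvons j(t) = 480·t^3 + 300·t^2 - 72·t - 24. En dérivant le jerk, nous obtenons le snap: s(t) = 1440·t^2 + 600·t - 72. De l'équation du snap s(t) = 1440·t^2 + 600·t - 72, nous substituons t = 1 pour obtenir s = 1968.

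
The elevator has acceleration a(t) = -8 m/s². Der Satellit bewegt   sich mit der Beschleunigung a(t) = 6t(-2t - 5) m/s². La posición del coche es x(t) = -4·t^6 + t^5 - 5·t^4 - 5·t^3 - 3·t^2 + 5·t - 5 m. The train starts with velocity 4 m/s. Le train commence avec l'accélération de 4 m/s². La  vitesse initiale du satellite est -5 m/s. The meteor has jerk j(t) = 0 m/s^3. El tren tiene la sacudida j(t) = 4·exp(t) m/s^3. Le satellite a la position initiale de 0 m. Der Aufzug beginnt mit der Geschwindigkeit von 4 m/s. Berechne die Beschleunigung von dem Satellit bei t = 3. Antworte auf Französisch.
Nous avons l'accélération a(t) = 6·t·(-2·t - 5). En substituant t = 3: a(3) = -198.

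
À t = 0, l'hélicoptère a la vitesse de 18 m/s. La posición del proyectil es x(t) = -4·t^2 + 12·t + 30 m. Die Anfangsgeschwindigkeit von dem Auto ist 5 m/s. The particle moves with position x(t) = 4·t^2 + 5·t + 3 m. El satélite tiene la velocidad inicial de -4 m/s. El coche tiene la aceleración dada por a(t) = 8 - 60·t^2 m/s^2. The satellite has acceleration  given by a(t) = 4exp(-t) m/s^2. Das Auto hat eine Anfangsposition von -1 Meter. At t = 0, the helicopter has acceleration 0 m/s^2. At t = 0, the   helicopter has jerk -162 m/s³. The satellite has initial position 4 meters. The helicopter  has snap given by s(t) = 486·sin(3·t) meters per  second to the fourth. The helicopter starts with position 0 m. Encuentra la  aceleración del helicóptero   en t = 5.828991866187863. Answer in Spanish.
Necesitamos integrar nuestra ecuación del snap s(t) = 486·sin(3·t) 2 veces. La integral del snap es la sacudida. Usando j(0) = -162, obtenemos j(t) = -162·cos(3·t). Integrando la sacudida y usando la condición inicial a(0) = 0, obtenemos a(t) = -54·sin(3·t). De la ecuación de la aceleración a(t) = -54·sin(3·t), sustituimos t = 5.828991866187863 para obtener a = 52.8336674908765.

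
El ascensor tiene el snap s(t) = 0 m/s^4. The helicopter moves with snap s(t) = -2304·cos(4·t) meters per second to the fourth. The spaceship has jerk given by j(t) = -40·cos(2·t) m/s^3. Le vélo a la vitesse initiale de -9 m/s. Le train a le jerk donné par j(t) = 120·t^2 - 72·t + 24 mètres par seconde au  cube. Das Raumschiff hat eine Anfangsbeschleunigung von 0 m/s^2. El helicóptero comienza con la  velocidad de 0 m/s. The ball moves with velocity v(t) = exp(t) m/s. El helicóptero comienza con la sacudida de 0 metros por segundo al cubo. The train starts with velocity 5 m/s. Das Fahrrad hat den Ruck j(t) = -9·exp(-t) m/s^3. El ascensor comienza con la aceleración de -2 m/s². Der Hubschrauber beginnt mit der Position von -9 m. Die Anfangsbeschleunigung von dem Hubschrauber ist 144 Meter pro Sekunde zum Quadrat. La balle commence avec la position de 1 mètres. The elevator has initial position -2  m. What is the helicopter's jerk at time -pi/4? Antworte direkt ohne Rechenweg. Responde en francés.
j(-pi/4) = 0.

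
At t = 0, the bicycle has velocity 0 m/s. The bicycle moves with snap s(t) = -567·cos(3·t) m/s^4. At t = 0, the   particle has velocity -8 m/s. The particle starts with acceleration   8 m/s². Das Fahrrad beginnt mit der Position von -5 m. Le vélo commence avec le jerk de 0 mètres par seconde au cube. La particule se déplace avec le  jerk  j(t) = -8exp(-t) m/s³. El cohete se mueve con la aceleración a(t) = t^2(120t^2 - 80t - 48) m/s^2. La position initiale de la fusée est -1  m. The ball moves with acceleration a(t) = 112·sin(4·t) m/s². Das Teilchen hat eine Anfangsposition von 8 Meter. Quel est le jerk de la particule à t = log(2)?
Nous avons le jerk j(t) = -8·exp(-t). En substituant t = log(2): j(log(2)) = -4.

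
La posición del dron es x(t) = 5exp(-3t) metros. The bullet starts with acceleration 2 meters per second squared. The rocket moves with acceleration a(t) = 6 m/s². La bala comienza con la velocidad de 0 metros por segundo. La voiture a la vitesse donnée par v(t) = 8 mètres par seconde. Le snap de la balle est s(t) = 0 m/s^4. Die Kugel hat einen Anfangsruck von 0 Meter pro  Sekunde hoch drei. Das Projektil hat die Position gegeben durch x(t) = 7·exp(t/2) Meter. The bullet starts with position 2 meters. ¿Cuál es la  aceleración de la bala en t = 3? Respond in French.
Nous devons trouver l'intégrale de notre équation du snap s(t) = 0 2 fois. En intégrant le snap et en utilisant la condition initiale j(0) = 0, nous obtenons j(t) = 0. En prenant ∫j(t)dt et en appliquant a(0) = 2, nous trouvons a(t) = 2. En utilisant a(t) = 2 et en substituant t = 3, nous trouvons a = 2.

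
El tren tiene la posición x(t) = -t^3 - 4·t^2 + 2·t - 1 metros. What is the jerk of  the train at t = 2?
Starting from position x(t) = -t^3 - 4·t^2 + 2·t - 1, we take 3 derivatives. The derivative of position gives velocity: v(t) = -3·t^2 - 8·t + 2. Taking d/dt of v(t), we find a(t) = -6·t - 8. Differentiating acceleration, we get jerk: j(t) = -6. We have jerk j(t) = -6. Substituting t = 2: j(2) = -6.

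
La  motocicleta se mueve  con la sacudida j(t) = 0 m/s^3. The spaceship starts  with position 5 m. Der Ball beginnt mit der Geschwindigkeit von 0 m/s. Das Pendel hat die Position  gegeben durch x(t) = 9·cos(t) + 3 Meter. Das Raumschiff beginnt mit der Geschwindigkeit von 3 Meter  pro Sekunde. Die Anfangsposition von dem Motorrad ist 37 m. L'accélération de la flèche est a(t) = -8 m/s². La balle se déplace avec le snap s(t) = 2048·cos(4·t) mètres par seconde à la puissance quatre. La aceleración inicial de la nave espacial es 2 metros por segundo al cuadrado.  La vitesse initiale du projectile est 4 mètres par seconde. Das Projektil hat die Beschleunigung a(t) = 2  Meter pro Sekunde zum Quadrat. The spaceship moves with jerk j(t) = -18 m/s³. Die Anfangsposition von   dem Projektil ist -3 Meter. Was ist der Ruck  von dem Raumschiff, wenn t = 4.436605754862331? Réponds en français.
Nous avons le jerk j(t) = -18. En substituant t = 4.436605754862331: j(4.436605754862331) = -18.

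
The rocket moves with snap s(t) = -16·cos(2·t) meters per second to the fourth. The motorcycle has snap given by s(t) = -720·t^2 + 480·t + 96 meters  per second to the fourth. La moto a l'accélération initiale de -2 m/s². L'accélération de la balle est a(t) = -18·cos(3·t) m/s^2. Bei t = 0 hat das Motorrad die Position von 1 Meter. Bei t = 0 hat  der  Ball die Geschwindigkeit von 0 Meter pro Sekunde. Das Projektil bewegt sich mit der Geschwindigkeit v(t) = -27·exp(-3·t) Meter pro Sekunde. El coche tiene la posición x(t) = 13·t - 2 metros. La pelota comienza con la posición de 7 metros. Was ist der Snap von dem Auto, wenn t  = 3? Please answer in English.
To solve this, we need to take 4 derivatives of our position equation x(t) = 13·t - 2. The derivative of position gives velocity: v(t) = 13. Taking d/dt of v(t), we find a(t) = 0. The derivative of acceleration gives jerk: j(t) = 0. Differentiating jerk, we get snap: s(t) = 0. From the given snap equation s(t) = 0, we substitute t = 3 to get s = 0.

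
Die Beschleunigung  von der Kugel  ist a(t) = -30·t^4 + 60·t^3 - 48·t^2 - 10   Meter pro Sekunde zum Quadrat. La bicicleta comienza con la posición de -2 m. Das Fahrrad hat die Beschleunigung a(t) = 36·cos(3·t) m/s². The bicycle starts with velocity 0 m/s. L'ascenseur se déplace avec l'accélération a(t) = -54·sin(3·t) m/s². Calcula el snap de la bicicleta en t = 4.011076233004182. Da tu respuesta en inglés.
Starting from acceleration a(t) = 36·cos(3·t), we take 2 derivatives. Differentiating acceleration, we get jerk: j(t) = -108·sin(3·t). Differentiating jerk, we get snap: s(t) = -324·cos(3·t). From the given snap equation s(t) = -324·cos(3·t), we substitute t = 4.011076233004182 to get s = -279.033488769756.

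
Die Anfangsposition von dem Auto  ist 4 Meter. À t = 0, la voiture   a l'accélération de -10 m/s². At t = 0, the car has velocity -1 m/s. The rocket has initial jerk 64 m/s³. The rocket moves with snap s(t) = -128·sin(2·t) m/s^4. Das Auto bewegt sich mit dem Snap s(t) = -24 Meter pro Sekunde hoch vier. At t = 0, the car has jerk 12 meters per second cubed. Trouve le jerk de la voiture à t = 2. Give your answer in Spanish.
Partiendo del snap s(t) = -24, tomamos 1 antiderivada. Integrando el snap y usando la condición inicial j(0) = 12, obtenemos j(t) = 12 - 24·t. Usando j(t) = 12 - 24·t y sustituyendo t = 2, encontramos j = -36.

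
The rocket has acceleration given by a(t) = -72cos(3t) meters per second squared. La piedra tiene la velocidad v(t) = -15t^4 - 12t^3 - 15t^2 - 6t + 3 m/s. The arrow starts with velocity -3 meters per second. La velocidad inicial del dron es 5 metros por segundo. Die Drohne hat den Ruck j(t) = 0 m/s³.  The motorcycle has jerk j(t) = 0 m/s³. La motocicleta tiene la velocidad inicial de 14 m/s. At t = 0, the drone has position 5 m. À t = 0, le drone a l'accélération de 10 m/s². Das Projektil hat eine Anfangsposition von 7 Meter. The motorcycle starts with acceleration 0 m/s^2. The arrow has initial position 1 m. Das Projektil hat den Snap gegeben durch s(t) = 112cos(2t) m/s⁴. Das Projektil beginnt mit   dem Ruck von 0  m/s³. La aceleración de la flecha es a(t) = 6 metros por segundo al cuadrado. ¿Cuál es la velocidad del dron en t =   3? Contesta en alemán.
Um dies zu lösen, müssen wir 2 Stammfunktionen unserer Gleichung für den Ruck j(t) = 0 finden. Durch Integration von dem Ruck und Verwendung der Anfangsbedingung a(0) = 10, erhalten wir a(t) = 10. Die Stammfunktion von der Beschleunigung ist die Geschwindigkeit. Mit v(0) = 5 erhalten wir v(t) = 10·t + 5. Aus der Gleichung für die Geschwindigkeit v(t) = 10·t + 5, setzen wir t = 3 ein und erhalten v = 35.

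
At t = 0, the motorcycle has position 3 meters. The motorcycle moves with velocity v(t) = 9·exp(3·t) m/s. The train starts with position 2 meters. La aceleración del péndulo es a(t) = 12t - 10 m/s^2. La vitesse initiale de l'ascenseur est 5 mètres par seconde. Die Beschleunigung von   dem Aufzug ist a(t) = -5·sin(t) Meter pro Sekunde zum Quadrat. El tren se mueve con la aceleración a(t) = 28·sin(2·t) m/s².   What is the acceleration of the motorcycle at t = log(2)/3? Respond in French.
En partant de la vitesse v(t) = 9·exp(3·t), nous prenons 1 dérivée. En prenant d/dt de v(t), nous trouvons a(t) = 27·exp(3·t). En utilisant a(t) = 27·exp(3·t) et en substituant t = log(2)/3, nous trouvons a = 54.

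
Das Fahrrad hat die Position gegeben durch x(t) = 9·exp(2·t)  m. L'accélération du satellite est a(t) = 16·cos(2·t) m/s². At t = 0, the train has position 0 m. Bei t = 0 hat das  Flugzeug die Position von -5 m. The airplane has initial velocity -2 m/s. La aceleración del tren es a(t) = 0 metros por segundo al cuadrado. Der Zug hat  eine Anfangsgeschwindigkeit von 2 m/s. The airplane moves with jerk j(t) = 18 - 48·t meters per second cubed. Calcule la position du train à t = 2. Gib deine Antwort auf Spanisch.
Para resolver esto, necesitamos tomar 2 integrales de nuestra ecuación de la aceleración a(t) = 0. Tomando ∫a(t)dt y aplicando v(0) = 2, encontramos v(t) = 2. La antiderivada de la velocidad es la posición. Usando x(0) = 0, obtenemos x(t) = 2·t. Usando x(t) = 2·t y sustituyendo t = 2, encontramos x = 4.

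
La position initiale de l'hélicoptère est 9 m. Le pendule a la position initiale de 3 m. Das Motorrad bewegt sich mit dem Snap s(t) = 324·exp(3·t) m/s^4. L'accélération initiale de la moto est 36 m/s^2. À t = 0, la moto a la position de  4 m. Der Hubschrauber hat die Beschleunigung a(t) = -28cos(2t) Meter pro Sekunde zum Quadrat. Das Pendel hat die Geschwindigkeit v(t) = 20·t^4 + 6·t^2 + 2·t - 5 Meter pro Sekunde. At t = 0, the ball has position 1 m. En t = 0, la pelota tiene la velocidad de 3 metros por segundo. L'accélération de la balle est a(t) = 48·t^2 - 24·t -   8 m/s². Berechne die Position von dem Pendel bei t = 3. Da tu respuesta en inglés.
We need to integrate our velocity equation v(t) = 20·t^4 + 6·t^2 + 2·t - 5 1 time. The antiderivative of velocity is position. Using x(0) = 3, we get x(t) = 4·t^5 + 2·t^3 + t^2 - 5·t + 3. We have position x(t) = 4·t^5 + 2·t^3 + t^2 - 5·t + 3. Substituting t = 3: x(3) = 1023.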